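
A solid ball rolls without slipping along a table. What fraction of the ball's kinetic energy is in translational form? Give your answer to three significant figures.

fraction ≈ 0.714

Here I = (2/5)MR², so the shape factor k = I/(MR²) = 0.4.
With ω = v/R, KE_trans = ½Mv² and KE_rot = ½Iω² = ½kMv², so KE_total = ½(1+k)Mv².
The translational fraction is therefore 1/(1+k) = 1/1.4 ≈ 0.714.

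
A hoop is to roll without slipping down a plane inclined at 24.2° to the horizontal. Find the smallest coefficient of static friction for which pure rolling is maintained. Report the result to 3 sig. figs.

μ_min ≈ 0.225

Here I = MR², so the shape factor k = I/(MR²) = 1.
Translational: Mg sinθ − f = Ma. Rotational about the CM: fR = Iα = kMRa, so f = kMa.
These give a = g sinθ/(1+k) and the required friction f = kMg sinθ/(1+k).
With N = Mg cosθ, the no-slip condition f ≤ μN gives μ_min = f/N = k tanθ/(1+k).
μ_min = 1 × tan24.2° / 2 ≈ 0.225.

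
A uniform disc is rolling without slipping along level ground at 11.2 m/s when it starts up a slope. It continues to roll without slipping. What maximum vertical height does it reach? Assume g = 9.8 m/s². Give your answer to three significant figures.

h ≈ 9.60 m

With I = (1/2)MR², the ratio k = I/(MR²) is 0.5.
Pure rolling means v = ωR; then KE = ½Mv² + ½I(v/R)² = ½(1+k)Mv² = (3/4)Mv².
All of this converts to potential energy at the highest point: (3/4)Mv₀² = Mgh.
Thus h = (1+k)v₀²/(2g) = 1.5 × 11.2² / (2 × 9.8) ≈ 9.60 m.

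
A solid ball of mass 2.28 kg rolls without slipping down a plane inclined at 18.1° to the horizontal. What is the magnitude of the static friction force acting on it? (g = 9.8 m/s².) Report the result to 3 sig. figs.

Here I = (2/5)MR², so the shape factor k = I/(MR²) = 0.4.
Along the incline Mg sinθ − f = Ma, and torque about the center fR = Iα = kMR²(a/R) gives f = kMa.
Combining, a = g sinθ/(1+k) and f = kMa = kMg sinθ/(1+k).
f = 0.4 × 2.28 × 9.8 × sin18.1° / 1.4 ≈ 1.98 N.

f ≈ 1.98 N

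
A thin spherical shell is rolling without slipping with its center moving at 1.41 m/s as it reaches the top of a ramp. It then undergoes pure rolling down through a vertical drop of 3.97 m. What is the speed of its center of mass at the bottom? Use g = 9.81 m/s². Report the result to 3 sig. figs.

v ≈ 6.98 m/s

With I = (2/3)MR², the ratio k = I/(MR²) is 2/3.
Rolling without slipping gives ω = v/R, so the total kinetic energy is ½Mv² + ½Iω² = ½(1+k)Mv² = (5/6)Mv².
Conserving energy between top and bottom: (5/6)Mv² = (5/6)Mv₀² + Mgh, hence v² = v₀² + 2gh/(1+k).
v = √(1.41² + 2×9.81×3.97/1.667) = √48.72 ≈ 6.98 m/s.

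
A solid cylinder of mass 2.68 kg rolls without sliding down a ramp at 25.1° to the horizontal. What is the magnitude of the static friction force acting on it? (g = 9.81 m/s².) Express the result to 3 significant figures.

f ≈ 3.72 N

For this body I = (1/2)MR², i.e. k = I/(MR²) = 0.5.
Translational: Mg sinθ − f = Ma. Rotational about the CM: fR = Iα = kMRa, so f = kMa.
Combining, a = g sinθ/(1+k) and f = kMa = kMg sinθ/(1+k).
f = 0.5 × 2.68 × 9.81 × sin25.1° / 1.5 ≈ 3.72 N.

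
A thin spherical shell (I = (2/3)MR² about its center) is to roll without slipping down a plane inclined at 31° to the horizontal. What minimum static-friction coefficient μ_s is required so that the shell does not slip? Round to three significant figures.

With I = (2/3)MR², the ratio k = I/(MR²) is 2/3.
Translational: Mg sinθ − f = Ma. Rotational about the CM: fR = Iα = kMRa, so f = kMa.
These give a = g sinθ/(1+k) and the required friction f = kMg sinθ/(1+k).
With N = Mg cosθ, the no-slip condition f ≤ μN gives μ_min = f/N = k tanθ/(1+k).
μ_min = (2/3) × tan31° / 1.667 ≈ 0.240.

μ_min ≈ 0.240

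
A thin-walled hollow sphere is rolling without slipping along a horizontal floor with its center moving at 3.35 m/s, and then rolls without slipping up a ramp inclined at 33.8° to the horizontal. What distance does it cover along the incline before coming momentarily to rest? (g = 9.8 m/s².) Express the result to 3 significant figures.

d ≈ 1.72 m

Here I = (2/3)MR², so the shape factor k = I/(MR²) = 2/3.
The rolling condition ω = v/R makes the rotational term ½I(v/R)² = ½kMv², so KE_total = ½(1+k)Mv² = (5/6)Mv².
Setting this equal to Mgh gives the vertical rise h = (1+k)v₀²/(2g) = 1.667×3.35²/(2×9.8) = 0.9543 m.
The distance along the slope is d = h/sinθ = 0.9543/sin33.8° ≈ 1.72 m.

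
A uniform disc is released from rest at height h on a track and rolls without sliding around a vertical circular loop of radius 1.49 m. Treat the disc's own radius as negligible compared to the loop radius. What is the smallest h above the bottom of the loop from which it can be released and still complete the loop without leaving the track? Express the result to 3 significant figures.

Here I = (1/2)MR², so the shape factor k = I/(MR²) = 0.5.
At the top, contact is just lost when gravity alone supplies the centripetal force: Mg = Mv_top²/r, i.e. v_top² = gr.
With ω = v/R, the kinetic energy at speed v is ½(1+k)Mv² = (3/4)Mv².
Energy conservation from release (height h) to the top (height 2r): Mgh = Mg(2r) + (3/4)M·gr.
Thus h_min = 2r + (1+k)r/2 = r(2 + 1.5/2) = 1.49 × 2.75 ≈ 4.10 m.

h_min ≈ 4.10 m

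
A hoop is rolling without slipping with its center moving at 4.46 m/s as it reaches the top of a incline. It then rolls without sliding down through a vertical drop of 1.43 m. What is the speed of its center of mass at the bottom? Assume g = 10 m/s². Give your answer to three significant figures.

v ≈ 5.85 m/s

With I = MR², the ratio k = I/(MR²) is 1.
Pure rolling means v = ωR; then KE = ½Mv² + ½I(v/R)² = ½(1+k)Mv² = Mv².
Energy conservation: Mv₀² + Mgh = Mv², so v² = v₀² + 2gh/(1+k).
v = √(4.46² + 2×10×1.43/2) = √34.19 ≈ 5.85 m/s.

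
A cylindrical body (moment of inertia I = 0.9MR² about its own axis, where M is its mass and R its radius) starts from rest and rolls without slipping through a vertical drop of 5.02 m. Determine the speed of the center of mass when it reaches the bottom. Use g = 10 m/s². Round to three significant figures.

v ≈ 7.27 m/s

The moment of inertia is 0.9MR², giving k ≡ I/(MR²) = 0.9.
The rolling condition ω = v/R makes the rotational term ½I(v/R)² = ½kMv², so KE_total = ½(1+k)Mv² = (19/20)Mv².
Setting Mgh = (19/20)Mv² gives v = √(2gh/(1+k)) = √(2·10·5.02/1.9) ≈ 7.27 m/s.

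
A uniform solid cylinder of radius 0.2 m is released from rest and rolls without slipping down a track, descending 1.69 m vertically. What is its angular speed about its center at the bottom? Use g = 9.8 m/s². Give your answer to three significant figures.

Here I = (1/2)MR², so the shape factor k = I/(MR²) = 0.5.
Pure rolling means v = ωR; then KE = ½Mv² + ½I(v/R)² = ½(1+k)Mv² = (3/4)Mv².
Energy conservation Mgh = ½(1+k)Mv² gives v = √(2gh/(1+k)) = √(2 × 9.8 × 1.69 / 1.5) = 4.699 m/s.
Then ω = v/R = 4.699 / 0.2 ≈ 23.5 rad/s.

ω ≈ 23.5 rad/s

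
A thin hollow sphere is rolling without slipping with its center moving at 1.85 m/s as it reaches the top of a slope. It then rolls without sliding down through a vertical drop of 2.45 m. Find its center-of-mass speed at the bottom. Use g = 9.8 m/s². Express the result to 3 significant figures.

v ≈ 5.68 m/s

The moment of inertia is (2/3)MR², giving k ≡ I/(MR²) = 2/3.
Since it rolls without slipping, ω = v/R and KE = ½Mv² + ½Iω² = ½(1+k)Mv² = (5/6)Mv².
Energy conservation: (5/6)Mv₀² + Mgh = (5/6)Mv², so v² = v₀² + 2gh/(1+k).
v = √(1.85² + 2×9.8×2.45/1.667) = √32.23 ≈ 5.68 m/s.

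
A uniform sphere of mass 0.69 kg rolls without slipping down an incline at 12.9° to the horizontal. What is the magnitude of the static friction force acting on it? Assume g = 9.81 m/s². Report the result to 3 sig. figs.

For this body I = (2/5)MR², i.e. k = I/(MR²) = 0.4.
Along the incline Mg sinθ − f = Ma, and torque about the center fR = Iα = kMR²(a/R) gives f = kMa.
Combining, a = g sinθ/(1+k) and f = kMa = kMg sinθ/(1+k).
f = 0.4 × 0.69 × 9.81 × sin12.9° / 1.4 ≈ 0.432 N.

f ≈ 0.432 N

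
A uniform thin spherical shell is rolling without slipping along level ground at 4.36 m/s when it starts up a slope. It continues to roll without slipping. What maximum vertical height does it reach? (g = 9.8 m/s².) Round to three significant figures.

For this body I = (2/3)MR², i.e. k = I/(MR²) = 2/3.
Rolling without slipping gives ω = v/R, so the total kinetic energy is ½Mv² + ½Iω² = ½(1+k)Mv² = (5/6)Mv².
At the top the kinetic energy is zero, so (5/6)Mv₀² = Mgh.
Thus h = (1+k)v₀²/(2g) = 1.667 × 4.36² / (2 × 9.8) ≈ 1.62 m.

h ≈ 1.62 m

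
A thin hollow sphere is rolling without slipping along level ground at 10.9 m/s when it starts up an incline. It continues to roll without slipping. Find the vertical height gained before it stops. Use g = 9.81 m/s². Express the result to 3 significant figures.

h ≈ 10.1 m

For this body I = (2/3)MR², i.e. k = I/(MR²) = 2/3.
Rolling without slipping gives ω = v/R, so the total kinetic energy is ½Mv² + ½Iω² = ½(1+k)Mv² = (5/6)Mv².
All of this converts to potential energy at the highest point: (5/6)Mv₀² = Mgh.
Thus h = (1+k)v₀²/(2g) = 1.667 × 10.9² / (2 × 9.81) ≈ 10.1 m.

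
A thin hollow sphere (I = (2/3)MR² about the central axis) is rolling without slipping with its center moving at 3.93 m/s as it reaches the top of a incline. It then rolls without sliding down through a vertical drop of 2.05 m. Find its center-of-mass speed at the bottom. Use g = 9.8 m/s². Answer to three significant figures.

v ≈ 6.29 m/s

For this body I = (2/3)MR², i.e. k = I/(MR²) = 2/3.
The rolling condition ω = v/R makes the rotational term ½I(v/R)² = ½kMv², so KE_total = ½(1+k)Mv² = (5/6)Mv².
Conserving energy between top and bottom: (5/6)Mv² = (5/6)Mv₀² + Mgh, hence v² = v₀² + 2gh/(1+k).
v = √(3.93² + 2×9.8×2.05/1.667) = √39.55 ≈ 6.29 m/s.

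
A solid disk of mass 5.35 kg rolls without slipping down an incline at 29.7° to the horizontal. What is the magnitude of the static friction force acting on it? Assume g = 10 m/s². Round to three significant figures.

f ≈ 8.84 N

With I = (1/2)MR², the ratio k = I/(MR²) is 0.5.
Translational: Mg sinθ − f = Ma. Rotational about the CM: fR = Iα = kMRa, so f = kMa.
Combining, a = g sinθ/(1+k) and f = kMa = kMg sinθ/(1+k).
f = 0.5 × 5.35 × 10 × sin29.7° / 1.5 ≈ 8.84 N.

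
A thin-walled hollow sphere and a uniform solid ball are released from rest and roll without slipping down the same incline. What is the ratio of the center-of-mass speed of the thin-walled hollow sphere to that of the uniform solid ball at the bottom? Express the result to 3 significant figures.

v_ratio ≈ 0.917

Each satisfies Mgh = ½(1+k)Mv² with k = I/(MR²), so v ∝ 1/√(1+k).
For the thin-walled hollow sphere k = 2/3; for the uniform solid ball k = 0.4.
v₁/v₂ = √((1+k₂)/(1+k₁)) = √(1.4/1.667) ≈ 0.917.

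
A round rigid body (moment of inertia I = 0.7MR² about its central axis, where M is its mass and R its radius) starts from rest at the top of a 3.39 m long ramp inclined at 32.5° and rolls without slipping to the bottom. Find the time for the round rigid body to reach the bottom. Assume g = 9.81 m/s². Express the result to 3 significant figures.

For this body I = 0.7MR², i.e. k = I/(MR²) = 0.7.
Translational: Mg sinθ − f = Ma. Rotational about the CM: fR = Iα = kMRa, so f = kMa.
Hence a = g sinθ/(1+k) = 9.81×sin32.5°/1.7 = 3.101 m/s².
Starting from rest, L = ½at², so t = √(2L/a) = √(2×3.39/3.101) ≈ 1.48 s.

t ≈ 1.48 s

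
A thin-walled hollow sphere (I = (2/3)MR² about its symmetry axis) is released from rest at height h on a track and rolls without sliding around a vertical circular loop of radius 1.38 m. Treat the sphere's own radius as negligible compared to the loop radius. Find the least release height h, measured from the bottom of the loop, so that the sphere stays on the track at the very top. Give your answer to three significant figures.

h_min ≈ 3.91 m

With I = (2/3)MR², the ratio k = I/(MR²) is 2/3.
At the top, contact is just lost when gravity alone supplies the centripetal force: Mg = Mv_top²/r, i.e. v_top² = gr.
With ω = v/R, the kinetic energy at speed v is ½(1+k)Mv² = (5/6)Mv².
Energy conservation from release (height h) to the top (height 2r): Mgh = Mg(2r) + (5/6)M·gr.
Thus h_min = 2r + (1+k)r/2 = r(2 + 1.667/2) = 1.38 × 2.833 ≈ 3.91 m.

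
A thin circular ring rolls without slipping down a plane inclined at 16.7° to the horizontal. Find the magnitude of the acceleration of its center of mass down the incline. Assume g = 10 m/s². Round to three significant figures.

a ≈ 1.44 m/s²

The moment of inertia is MR², giving k ≡ I/(MR²) = 1.
Translational: Mg sinθ − f = Ma. Rotational about the CM: fR = Iα = kMRa, so f = kMa.
Eliminating f: Mg sinθ = (1+k)Ma, so a = g sinθ/(1+k) = 10 × sin16.7° / 2 ≈ 1.44 m/s².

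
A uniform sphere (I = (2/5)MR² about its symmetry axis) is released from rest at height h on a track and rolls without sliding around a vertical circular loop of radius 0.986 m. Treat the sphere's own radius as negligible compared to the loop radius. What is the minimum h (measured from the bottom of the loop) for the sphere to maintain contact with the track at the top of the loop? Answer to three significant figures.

For this body I = (2/5)MR², i.e. k = I/(MR²) = 0.4.
At the top, contact is just lost when gravity alone supplies the centripetal force: Mg = Mv_top²/r, i.e. v_top² = gr.
With ω = v/R, the kinetic energy at speed v is ½(1+k)Mv² = (7/10)Mv².
Energy conservation from release (height h) to the top (height 2r): Mgh = Mg(2r) + (7/10)M·gr.
Thus h_min = 2r + (1+k)r/2 = r(2 + 1.4/2) = 0.986 × 2.7 ≈ 2.66 m.

h_min ≈ 2.66 m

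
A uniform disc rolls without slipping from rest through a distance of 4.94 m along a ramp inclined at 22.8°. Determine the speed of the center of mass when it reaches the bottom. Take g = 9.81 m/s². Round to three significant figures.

v ≈ 5.00 m/s

For this body I = (1/2)MR², i.e. k = I/(MR²) = 0.5.
Since it rolls without slipping, ω = v/R and KE = ½Mv² + ½Iω² = ½(1+k)Mv² = (3/4)Mv².
The vertical drop is h = L sinθ = 4.94 × sin22.8° = 1.914 m.
Energy conservation: Mgh = (3/4)Mv², so v = √(2gh/(1+k)) = √(2 × 9.81 × 1.914 / 1.5) ≈ 5.00 m/s.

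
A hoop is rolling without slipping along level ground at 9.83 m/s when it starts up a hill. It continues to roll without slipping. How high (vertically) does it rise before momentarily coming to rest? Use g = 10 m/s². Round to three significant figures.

With I = MR², the ratio k = I/(MR²) is 1.
Since it rolls without slipping, ω = v/R and KE = ½Mv² + ½Iω² = ½(1+k)Mv² = Mv².
All of this converts to potential energy at the highest point: Mv₀² = Mgh.
Thus h = (1+k)v₀²/(2g) = 2 × 9.83² / (2 × 10) ≈ 9.66 m.

h ≈ 9.66 m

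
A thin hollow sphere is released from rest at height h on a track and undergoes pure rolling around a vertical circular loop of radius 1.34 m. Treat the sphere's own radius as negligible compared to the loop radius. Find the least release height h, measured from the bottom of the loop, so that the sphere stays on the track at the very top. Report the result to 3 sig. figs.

h_min ≈ 3.80 m

Here I = (2/3)MR², so the shape factor k = I/(MR²) = 2/3.
At the top of the loop, the minimum-contact condition is Mg = Mv_top²/r, so v_top² = gr.
With ω = v/R, the kinetic energy at speed v is ½(1+k)Mv² = (5/6)Mv².
Energy conservation from release (height h) to the top (height 2r): Mgh = Mg(2r) + (5/6)M·gr.
Thus h_min = 2r + (1+k)r/2 = r(2 + 1.667/2) = 1.34 × 2.833 ≈ 3.80 m.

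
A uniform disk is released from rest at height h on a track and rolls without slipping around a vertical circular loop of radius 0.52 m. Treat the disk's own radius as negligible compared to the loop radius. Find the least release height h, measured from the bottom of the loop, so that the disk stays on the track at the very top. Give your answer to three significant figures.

Here I = (1/2)MR², so the shape factor k = I/(MR²) = 0.5.
At the top of the loop, the minimum-contact condition is Mg = Mv_top²/r, so v_top² = gr.
With ω = v/R, the kinetic energy at speed v is ½(1+k)Mv² = (3/4)Mv².
Energy conservation from release (height h) to the top (height 2r): Mgh = Mg(2r) + (3/4)M·gr.
Thus h_min = 2r + (1+k)r/2 = r(2 + 1.5/2) = 0.52 × 2.75 ≈ 1.43 m.

h_min ≈ 1.43 m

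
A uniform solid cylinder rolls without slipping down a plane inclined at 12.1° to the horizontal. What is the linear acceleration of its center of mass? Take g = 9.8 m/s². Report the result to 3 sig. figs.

With I = (1/2)MR², the ratio k = I/(MR²) is 0.5.
Translational: Mg sinθ − f = Ma. Rotational about the CM: fR = Iα = kMRa, so f = kMa.
Eliminating f: Mg sinθ = (1+k)Ma, so a = g sinθ/(1+k) = 9.8 × sin12.1° / 1.5 ≈ 1.37 m/s².

a ≈ 1.37 m/s²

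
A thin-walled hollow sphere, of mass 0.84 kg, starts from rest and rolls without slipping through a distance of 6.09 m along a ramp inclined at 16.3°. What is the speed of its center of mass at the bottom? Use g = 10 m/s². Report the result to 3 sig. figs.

v ≈ 4.53 m/s

For this body I = (2/3)MR², i.e. k = I/(MR²) = 2/3.
Rolling without slipping gives ω = v/R, so the total kinetic energy is ½Mv² + ½Iω² = ½(1+k)Mv² = (5/6)Mv².
The vertical drop is h = L sinθ = 6.09 × sin16.3° = 1.709 m.
Energy conservation: Mgh = (5/6)Mv², so v = √(2gh/(1+k)) = √(2 × 10 × 1.709 / 1.667) ≈ 4.53 m/s.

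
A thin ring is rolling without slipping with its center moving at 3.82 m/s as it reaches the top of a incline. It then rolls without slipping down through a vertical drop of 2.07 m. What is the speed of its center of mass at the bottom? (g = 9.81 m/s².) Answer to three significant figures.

The moment of inertia is MR², giving k ≡ I/(MR²) = 1.
The rolling condition ω = v/R makes the rotational term ½I(v/R)² = ½kMv², so KE_total = ½(1+k)Mv² = Mv².
Conserving energy between top and bottom: Mv² = Mv₀² + Mgh, hence v² = v₀² + 2gh/(1+k).
v = √(3.82² + 2×9.81×2.07/2) = √34.9 ≈ 5.91 m/s.

v ≈ 5.91 m/s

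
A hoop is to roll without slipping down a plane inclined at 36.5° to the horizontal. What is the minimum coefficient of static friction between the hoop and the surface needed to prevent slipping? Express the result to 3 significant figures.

Here I = MR², so the shape factor k = I/(MR²) = 1.
Translational: Mg sinθ − f = Ma. Rotational about the CM: fR = Iα = kMRa, so f = kMa.
These give a = g sinθ/(1+k) and the required friction f = kMg sinθ/(1+k).
With N = Mg cosθ, the no-slip condition f ≤ μN gives μ_min = f/N = k tanθ/(1+k).
μ_min = 1 × tan36.5° / 2 ≈ 0.370.

μ_min ≈ 0.370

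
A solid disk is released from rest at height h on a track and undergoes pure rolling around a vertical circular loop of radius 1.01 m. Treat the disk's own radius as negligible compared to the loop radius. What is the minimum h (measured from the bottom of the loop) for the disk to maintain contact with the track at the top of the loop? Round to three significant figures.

With I = (1/2)MR², the ratio k = I/(MR²) is 0.5.
At the top, contact is just lost when gravity alone supplies the centripetal force: Mg = Mv_top²/r, i.e. v_top² = gr.
With ω = v/R, the kinetic energy at speed v is ½(1+k)Mv² = (3/4)Mv².
Energy conservation from release (height h) to the top (height 2r): Mgh = Mg(2r) + (3/4)M·gr.
Thus h_min = 2r + (1+k)r/2 = r(2 + 1.5/2) = 1.01 × 2.75 ≈ 2.78 m.

h_min ≈ 2.78 m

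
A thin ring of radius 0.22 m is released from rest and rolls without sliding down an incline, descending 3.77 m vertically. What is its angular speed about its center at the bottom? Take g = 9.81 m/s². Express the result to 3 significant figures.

For this body I = MR², i.e. k = I/(MR²) = 1.
Pure rolling means v = ωR; then KE = ½Mv² + ½I(v/R)² = ½(1+k)Mv² = Mv².
Energy conservation Mgh = ½(1+k)Mv² gives v = √(2gh/(1+k)) = √(2 × 9.81 × 3.77 / 2) = 6.081 m/s.
The angular speed follows from ω = v/R = 6.081/0.22 ≈ 27.6 rad/s.

ω ≈ 27.6 rad/s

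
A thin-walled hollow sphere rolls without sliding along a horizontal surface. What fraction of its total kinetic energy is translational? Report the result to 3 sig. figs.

fraction ≈ 0.600

The moment of inertia is (2/3)MR², giving k ≡ I/(MR²) = 2/3.
With ω = v/R, KE_trans = ½Mv² and KE_rot = ½Iω² = ½kMv², so KE_total = ½(1+k)Mv².
The translational fraction is therefore 1/(1+k) = 1/1.667 ≈ 0.600.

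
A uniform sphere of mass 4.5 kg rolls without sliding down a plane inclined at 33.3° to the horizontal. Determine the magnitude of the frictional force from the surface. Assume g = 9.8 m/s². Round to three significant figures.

The moment of inertia is (2/5)MR², giving k ≡ I/(MR²) = 0.4.
Along the incline Mg sinθ − f = Ma, and torque about the center fR = Iα = kMR²(a/R) gives f = kMa.
Combining, a = g sinθ/(1+k) and f = kMa = kMg sinθ/(1+k).
f = 0.4 × 4.5 × 9.8 × sin33.3° / 1.4 ≈ 6.92 N.

f ≈ 6.92 N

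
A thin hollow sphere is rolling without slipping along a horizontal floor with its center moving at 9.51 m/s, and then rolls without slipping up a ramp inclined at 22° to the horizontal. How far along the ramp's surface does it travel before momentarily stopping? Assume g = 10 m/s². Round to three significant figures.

d ≈ 20.1 m

With I = (2/3)MR², the ratio k = I/(MR²) is 2/3.
Rolling without slipping gives ω = v/R, so the total kinetic energy is ½Mv² + ½Iω² = ½(1+k)Mv² = (5/6)Mv².
Setting this equal to Mgh gives the vertical rise h = (1+k)v₀²/(2g) = 1.667×9.51²/(2×10) = 7.537 m.
The distance along the slope is d = h/sinθ = 7.537/sin22° ≈ 20.1 m.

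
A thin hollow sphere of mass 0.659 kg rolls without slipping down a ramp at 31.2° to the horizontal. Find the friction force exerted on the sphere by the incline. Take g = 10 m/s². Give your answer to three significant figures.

Here I = (2/3)MR², so the shape factor k = I/(MR²) = 2/3.
Newton's second law down the slope: Mg sinθ − f = Ma. The torque equation fR = Iα (with α = a/R) gives f = kMa.
Combining, a = g sinθ/(1+k) and f = kMa = kMg sinθ/(1+k).
f = (2/3) × 0.659 × 10 × sin31.2° / 1.667 ≈ 1.37 N.

f ≈ 1.37 N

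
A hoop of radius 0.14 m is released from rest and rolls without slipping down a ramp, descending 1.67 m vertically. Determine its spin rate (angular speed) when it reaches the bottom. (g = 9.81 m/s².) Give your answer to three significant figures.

ω ≈ 28.9 rad/s

The moment of inertia is MR², giving k ≡ I/(MR²) = 1.
Since it rolls without slipping, ω = v/R and KE = ½Mv² + ½Iω² = ½(1+k)Mv² = Mv².
Energy conservation Mgh = ½(1+k)Mv² gives v = √(2gh/(1+k)) = √(2 × 9.81 × 1.67 / 2) = 4.048 m/s.
Then ω = v/R = 4.048 / 0.14 ≈ 28.9 rad/s.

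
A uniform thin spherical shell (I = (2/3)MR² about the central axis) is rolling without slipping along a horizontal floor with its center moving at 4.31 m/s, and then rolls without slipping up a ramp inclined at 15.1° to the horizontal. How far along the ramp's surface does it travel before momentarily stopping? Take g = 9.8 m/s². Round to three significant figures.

d ≈ 6.06 m

The moment of inertia is (2/3)MR², giving k ≡ I/(MR²) = 2/3.
Since it rolls without slipping, ω = v/R and KE = ½Mv² + ½Iω² = ½(1+k)Mv² = (5/6)Mv².
Setting this equal to Mgh gives the vertical rise h = (1+k)v₀²/(2g) = 1.667×4.31²/(2×9.8) = 1.58 m.
Along the incline, d = h/sinθ = 1.58/sin15.1° ≈ 6.06 m.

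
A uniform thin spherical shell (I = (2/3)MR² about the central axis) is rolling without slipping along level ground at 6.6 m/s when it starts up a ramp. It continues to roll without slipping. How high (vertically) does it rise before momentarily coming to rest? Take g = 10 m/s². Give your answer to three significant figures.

For this body I = (2/3)MR², i.e. k = I/(MR²) = 2/3.
The rolling condition ω = v/R makes the rotational term ½I(v/R)² = ½kMv², so KE_total = ½(1+k)Mv² = (5/6)Mv².
At the top the kinetic energy is zero, so (5/6)Mv₀² = Mgh.
Thus h = (1+k)v₀²/(2g) = 1.667 × 6.6² / (2 × 10) ≈ 3.63 m.

h ≈ 3.63 m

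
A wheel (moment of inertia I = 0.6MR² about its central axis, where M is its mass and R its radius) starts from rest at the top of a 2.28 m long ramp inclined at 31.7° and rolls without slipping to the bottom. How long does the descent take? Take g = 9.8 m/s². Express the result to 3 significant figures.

With I = 0.6MR², the ratio k = I/(MR²) is 0.6.
Translational: Mg sinθ − f = Ma. Rotational about the CM: fR = Iα = kMRa, so f = kMa.
Hence a = g sinθ/(1+k) = 9.8×sin31.7°/1.6 = 3.219 m/s².
With constant a from rest, t = √(2L/a) = √(2·2.28/3.219) ≈ 1.19 s.

t ≈ 1.19 s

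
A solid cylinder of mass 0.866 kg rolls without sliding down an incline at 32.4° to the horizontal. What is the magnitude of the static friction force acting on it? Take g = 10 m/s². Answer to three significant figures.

f ≈ 1.55 N

The moment of inertia is (1/2)MR², giving k ≡ I/(MR²) = 0.5.
Newton's second law down the slope: Mg sinθ − f = Ma. The torque equation fR = Iα (with α = a/R) gives f = kMa.
Combining, a = g sinθ/(1+k) and f = kMa = kMg sinθ/(1+k).
f = 0.5 × 0.866 × 10 × sin32.4° / 1.5 ≈ 1.55 N.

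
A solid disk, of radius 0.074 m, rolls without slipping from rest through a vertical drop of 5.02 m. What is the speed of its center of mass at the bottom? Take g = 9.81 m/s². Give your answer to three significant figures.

v ≈ 8.10 m/s

The moment of inertia is (1/2)MR², giving k ≡ I/(MR²) = 0.5.
Pure rolling means v = ωR; then KE = ½Mv² + ½I(v/R)² = ½(1+k)Mv² = (3/4)Mv².
Setting Mgh = (3/4)Mv² gives v = √(2gh/(1+k)) = √(2·9.81·5.02/1.5) ≈ 8.10 m/s.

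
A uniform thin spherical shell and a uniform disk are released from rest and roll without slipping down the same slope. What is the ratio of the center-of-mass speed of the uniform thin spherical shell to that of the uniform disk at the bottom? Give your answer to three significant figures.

Each satisfies Mgh = ½(1+k)Mv² with k = I/(MR²), so v ∝ 1/√(1+k).
For the uniform thin spherical shell k = 2/3; for the uniform disk k = 0.5.
v₁/v₂ = √((1+k₂)/(1+k₁)) = √(1.5/1.667) ≈ 0.949.

v_ratio ≈ 0.949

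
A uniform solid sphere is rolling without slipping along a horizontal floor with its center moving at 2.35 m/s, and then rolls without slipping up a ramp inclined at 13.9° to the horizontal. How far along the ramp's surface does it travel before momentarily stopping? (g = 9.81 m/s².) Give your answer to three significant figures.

For this body I = (2/5)MR², i.e. k = I/(MR²) = 0.4.
Rolling without slipping gives ω = v/R, so the total kinetic energy is ½Mv² + ½Iω² = ½(1+k)Mv² = (7/10)Mv².
Setting this equal to Mgh gives the vertical rise h = (1+k)v₀²/(2g) = 1.4×2.35²/(2×9.81) = 0.3941 m.
The distance along the slope is d = h/sinθ = 0.3941/sin13.9° ≈ 1.64 m.

d ≈ 1.64 m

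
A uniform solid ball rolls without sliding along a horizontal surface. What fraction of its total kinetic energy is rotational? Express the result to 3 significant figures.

The moment of inertia is (2/5)MR², giving k ≡ I/(MR²) = 0.4.
Since ω = v/R, the translational part is ½Mv² and the rotational part is ½I(v/R)² = ½kMv²; the total is ½(1+k)Mv².
The rotational fraction is therefore k/(1+k) = 0.4/1.4 ≈ 0.286.

fraction ≈ 0.286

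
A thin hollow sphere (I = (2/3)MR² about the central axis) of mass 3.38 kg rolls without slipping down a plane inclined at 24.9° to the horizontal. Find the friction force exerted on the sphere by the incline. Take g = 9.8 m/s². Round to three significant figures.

f ≈ 5.58 N

For this body I = (2/3)MR², i.e. k = I/(MR²) = 2/3.
Along the incline Mg sinθ − f = Ma, and torque about the center fR = Iα = kMR²(a/R) gives f = kMa.
Combining, a = g sinθ/(1+k) and f = kMa = kMg sinθ/(1+k).
f = (2/3) × 3.38 × 9.8 × sin24.9° / 1.667 ≈ 5.58 N.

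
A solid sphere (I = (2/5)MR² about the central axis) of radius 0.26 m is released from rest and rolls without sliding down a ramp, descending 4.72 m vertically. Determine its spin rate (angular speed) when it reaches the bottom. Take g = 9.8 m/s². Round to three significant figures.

Here I = (2/5)MR², so the shape factor k = I/(MR²) = 0.4.
Since it rolls without slipping, ω = v/R and KE = ½Mv² + ½Iω² = ½(1+k)Mv² = (7/10)Mv².
Energy conservation Mgh = ½(1+k)Mv² gives v = √(2gh/(1+k)) = √(2 × 9.8 × 4.72 / 1.4) = 8.129 m/s.
Then ω = v/R = 8.129 / 0.26 ≈ 31.3 rad/s.

ω ≈ 31.3 rad/s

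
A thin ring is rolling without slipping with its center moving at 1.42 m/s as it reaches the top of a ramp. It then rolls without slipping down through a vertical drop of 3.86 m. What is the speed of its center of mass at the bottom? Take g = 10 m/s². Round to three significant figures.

v ≈ 6.37 m/s

For this body I = MR², i.e. k = I/(MR²) = 1.
Pure rolling means v = ωR; then KE = ½Mv² + ½I(v/R)² = ½(1+k)Mv² = Mv².
Conserving energy between top and bottom: Mv² = Mv₀² + Mgh, hence v² = v₀² + 2gh/(1+k).
v = √(1.42² + 2×10×3.86/2) = √40.62 ≈ 6.37 m/s.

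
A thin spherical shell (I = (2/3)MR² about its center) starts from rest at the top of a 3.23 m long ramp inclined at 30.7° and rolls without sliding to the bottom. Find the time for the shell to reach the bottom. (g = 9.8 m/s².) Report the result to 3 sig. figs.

t ≈ 1.47 s

With I = (2/3)MR², the ratio k = I/(MR²) is 2/3.
Translational: Mg sinθ − f = Ma. Rotational about the CM: fR = Iα = kMRa, so f = kMa.
Hence a = g sinθ/(1+k) = 9.8×sin30.7°/1.667 = 3.002 m/s².
With constant a from rest, t = √(2L/a) = √(2·3.23/3.002) ≈ 1.47 s.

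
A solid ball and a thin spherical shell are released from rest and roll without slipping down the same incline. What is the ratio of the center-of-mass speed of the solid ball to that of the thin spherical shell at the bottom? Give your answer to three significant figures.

v_ratio ≈ 1.09

Each satisfies Mgh = ½(1+k)Mv² with k = I/(MR²), so v ∝ 1/√(1+k).
For the solid ball k = 0.4; for the thin spherical shell k = 2/3.
v₁/v₂ = √((1+k₂)/(1+k₁)) = √(1.667/1.4) ≈ 1.09.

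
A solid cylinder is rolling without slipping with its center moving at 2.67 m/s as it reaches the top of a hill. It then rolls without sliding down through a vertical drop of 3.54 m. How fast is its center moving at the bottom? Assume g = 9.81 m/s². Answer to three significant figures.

With I = (1/2)MR², the ratio k = I/(MR²) is 0.5.
The rolling condition ω = v/R makes the rotational term ½I(v/R)² = ½kMv², so KE_total = ½(1+k)Mv² = (3/4)Mv².
Conserving energy between top and bottom: (3/4)Mv² = (3/4)Mv₀² + Mgh, hence v² = v₀² + 2gh/(1+k).
v = √(2.67² + 2×9.81×3.54/1.5) = √53.43 ≈ 7.31 m/s.

v ≈ 7.31 m/s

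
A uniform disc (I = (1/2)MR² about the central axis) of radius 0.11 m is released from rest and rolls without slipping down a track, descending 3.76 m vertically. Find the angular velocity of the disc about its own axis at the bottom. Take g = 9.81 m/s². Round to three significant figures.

ω ≈ 63.8 rad/s

Here I = (1/2)MR², so the shape factor k = I/(MR²) = 0.5.
Since it rolls without slipping, ω = v/R and KE = ½Mv² + ½Iω² = ½(1+k)Mv² = (3/4)Mv².
Energy conservation Mgh = ½(1+k)Mv² gives v = √(2gh/(1+k)) = √(2 × 9.81 × 3.76 / 1.5) = 7.013 m/s.
Then ω = v/R = 7.013 / 0.11 ≈ 63.8 rad/s.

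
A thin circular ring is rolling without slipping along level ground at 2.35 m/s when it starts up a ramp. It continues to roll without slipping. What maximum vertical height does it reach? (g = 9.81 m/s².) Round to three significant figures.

With I = MR², the ratio k = I/(MR²) is 1.
Pure rolling means v = ωR; then KE = ½Mv² + ½I(v/R)² = ½(1+k)Mv² = Mv².
All of this converts to potential energy at the highest point: Mv₀² = Mgh.
Thus h = (1+k)v₀²/(2g) = 2 × 2.35² / (2 × 9.81) ≈ 0.563 m.

h ≈ 0.563 m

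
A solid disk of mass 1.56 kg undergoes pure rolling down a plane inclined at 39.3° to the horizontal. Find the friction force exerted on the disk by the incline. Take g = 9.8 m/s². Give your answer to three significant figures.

f ≈ 3.23 N

For this body I = (1/2)MR², i.e. k = I/(MR²) = 0.5.
Along the incline Mg sinθ − f = Ma, and torque about the center fR = Iα = kMR²(a/R) gives f = kMa.
Combining, a = g sinθ/(1+k) and f = kMa = kMg sinθ/(1+k).
f = 0.5 × 1.56 × 9.8 × sin39.3° / 1.5 ≈ 3.23 N.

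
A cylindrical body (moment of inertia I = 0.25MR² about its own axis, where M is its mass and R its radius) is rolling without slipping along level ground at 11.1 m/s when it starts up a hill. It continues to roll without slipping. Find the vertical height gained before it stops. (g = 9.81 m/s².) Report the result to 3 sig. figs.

Here I = 0.25MR², so the shape factor k = I/(MR²) = 0.25.
Since it rolls without slipping, ω = v/R and KE = ½Mv² + ½Iω² = ½(1+k)Mv² = (5/8)Mv².
At the top the kinetic energy is zero, so (5/8)Mv₀² = Mgh.
Thus h = (1+k)v₀²/(2g) = 1.25 × 11.1² / (2 × 9.81) ≈ 7.85 m.

h ≈ 7.85 m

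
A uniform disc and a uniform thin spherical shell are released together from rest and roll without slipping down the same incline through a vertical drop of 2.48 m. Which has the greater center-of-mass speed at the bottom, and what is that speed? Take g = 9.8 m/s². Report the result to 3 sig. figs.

For rolling without slipping, Mgh = ½(1+k)Mv² where k = I/(MR²), so v = √(2gh/(1+k)).
Uniform disc: k = 0.5, giving v = √(2×9.8×2.48/1.5) = 5.693 m/s.
Uniform thin spherical shell: k = 2/3, giving v = √(2×9.8×2.48/1.667) = 5.4 m/s.
The smaller k wins: the uniform disc, at ≈ 5.69 m/s.

the uniform disc, at v ≈ 5.69 m/s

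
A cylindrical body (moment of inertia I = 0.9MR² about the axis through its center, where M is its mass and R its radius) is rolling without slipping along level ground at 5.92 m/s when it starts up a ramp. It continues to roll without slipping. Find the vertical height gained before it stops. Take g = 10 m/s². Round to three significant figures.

For this body I = 0.9MR², i.e. k = I/(MR²) = 0.9.
Pure rolling means v = ωR; then KE = ½Mv² + ½I(v/R)² = ½(1+k)Mv² = (19/20)Mv².
At the top the kinetic energy is zero, so (19/20)Mv₀² = Mgh.
Thus h = (1+k)v₀²/(2g) = 1.9 × 5.92² / (2 × 10) ≈ 3.33 m.

h ≈ 3.33 m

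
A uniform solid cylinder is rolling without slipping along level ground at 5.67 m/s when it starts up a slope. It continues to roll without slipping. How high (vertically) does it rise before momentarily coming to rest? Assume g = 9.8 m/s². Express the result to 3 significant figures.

Here I = (1/2)MR², so the shape factor k = I/(MR²) = 0.5.
Since it rolls without slipping, ω = v/R and KE = ½Mv² + ½Iω² = ½(1+k)Mv² = (3/4)Mv².
At the top the kinetic energy is zero, so (3/4)Mv₀² = Mgh.
Thus h = (1+k)v₀²/(2g) = 1.5 × 5.67² / (2 × 9.8) ≈ 2.46 m.

h ≈ 2.46 m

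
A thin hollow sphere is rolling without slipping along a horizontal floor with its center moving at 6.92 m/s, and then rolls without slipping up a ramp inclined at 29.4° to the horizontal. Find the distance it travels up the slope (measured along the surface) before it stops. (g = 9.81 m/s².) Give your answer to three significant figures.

d ≈ 8.29 m

With I = (2/3)MR², the ratio k = I/(MR²) is 2/3.
Since it rolls without slipping, ω = v/R and KE = ½Mv² + ½Iω² = ½(1+k)Mv² = (5/6)Mv².
Setting this equal to Mgh gives the vertical rise h = (1+k)v₀²/(2g) = 1.667×6.92²/(2×9.81) = 4.068 m.
The distance along the slope is d = h/sinθ = 4.068/sin29.4° ≈ 8.29 m.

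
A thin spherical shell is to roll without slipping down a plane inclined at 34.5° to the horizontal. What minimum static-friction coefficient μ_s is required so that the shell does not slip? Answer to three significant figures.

μ_min ≈ 0.275

With I = (2/3)MR², the ratio k = I/(MR²) is 2/3.
Along the incline Mg sinθ − f = Ma, and torque about the center fR = Iα = kMR²(a/R) gives f = kMa.
These give a = g sinθ/(1+k) and the required friction f = kMg sinθ/(1+k).
With N = Mg cosθ, the no-slip condition f ≤ μN gives μ_min = f/N = k tanθ/(1+k).
μ_min = (2/3) × tan34.5° / 1.667 ≈ 0.275.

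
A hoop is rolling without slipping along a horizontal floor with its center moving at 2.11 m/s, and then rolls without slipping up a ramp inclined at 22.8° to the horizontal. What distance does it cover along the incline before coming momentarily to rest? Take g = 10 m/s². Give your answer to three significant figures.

d ≈ 1.15 m

Here I = MR², so the shape factor k = I/(MR²) = 1.
Rolling without slipping gives ω = v/R, so the total kinetic energy is ½Mv² + ½Iω² = ½(1+k)Mv² = Mv².
Setting this equal to Mgh gives the vertical rise h = (1+k)v₀²/(2g) = 2×2.11²/(2×10) = 0.4452 m.
Along the incline, d = h/sinθ = 0.4452/sin22.8° ≈ 1.15 m.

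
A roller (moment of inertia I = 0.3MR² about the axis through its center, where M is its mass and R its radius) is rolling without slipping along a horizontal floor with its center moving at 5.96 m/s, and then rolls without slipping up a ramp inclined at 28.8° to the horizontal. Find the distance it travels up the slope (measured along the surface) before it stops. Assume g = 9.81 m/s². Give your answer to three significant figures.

The moment of inertia is 0.3MR², giving k ≡ I/(MR²) = 0.3.
Pure rolling means v = ωR; then KE = ½Mv² + ½I(v/R)² = ½(1+k)Mv² = (13/20)Mv².
Setting this equal to Mgh gives the vertical rise h = (1+k)v₀²/(2g) = 1.3×5.96²/(2×9.81) = 2.354 m.
The distance along the slope is d = h/sinθ = 2.354/sin28.8° ≈ 4.89 m.

d ≈ 4.89 m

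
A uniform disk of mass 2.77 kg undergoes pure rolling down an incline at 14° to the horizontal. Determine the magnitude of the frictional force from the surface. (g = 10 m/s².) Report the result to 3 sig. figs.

f ≈ 2.23 N

With I = (1/2)MR², the ratio k = I/(MR²) is 0.5.
Along the incline Mg sinθ − f = Ma, and torque about the center fR = Iα = kMR²(a/R) gives f = kMa.
Combining, a = g sinθ/(1+k) and f = kMa = kMg sinθ/(1+k).
f = 0.5 × 2.77 × 10 × sin14° / 1.5 ≈ 2.23 N.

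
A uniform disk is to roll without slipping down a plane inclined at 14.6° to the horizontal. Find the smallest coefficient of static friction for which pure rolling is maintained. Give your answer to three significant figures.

With I = (1/2)MR², the ratio k = I/(MR²) is 0.5.
Newton's second law down the slope: Mg sinθ − f = Ma. The torque equation fR = Iα (with α = a/R) gives f = kMa.
These give a = g sinθ/(1+k) and the required friction f = kMg sinθ/(1+k).
The normal force is N = Mg cosθ, so μ_min = f/N = k tanθ/(1+k).
μ_min = 0.5 × tan14.6° / 1.5 ≈ 0.0868.

μ_min ≈ 0.0868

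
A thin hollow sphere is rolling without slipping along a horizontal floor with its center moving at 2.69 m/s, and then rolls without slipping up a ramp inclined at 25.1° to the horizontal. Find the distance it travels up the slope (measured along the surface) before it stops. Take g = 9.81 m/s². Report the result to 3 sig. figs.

d ≈ 1.45 m

The moment of inertia is (2/3)MR², giving k ≡ I/(MR²) = 2/3.
The rolling condition ω = v/R makes the rotational term ½I(v/R)² = ½kMv², so KE_total = ½(1+k)Mv² = (5/6)Mv².
Setting this equal to Mgh gives the vertical rise h = (1+k)v₀²/(2g) = 1.667×2.69²/(2×9.81) = 0.6147 m.
Along the incline, d = h/sinθ = 0.6147/sin25.1° ≈ 1.45 m.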